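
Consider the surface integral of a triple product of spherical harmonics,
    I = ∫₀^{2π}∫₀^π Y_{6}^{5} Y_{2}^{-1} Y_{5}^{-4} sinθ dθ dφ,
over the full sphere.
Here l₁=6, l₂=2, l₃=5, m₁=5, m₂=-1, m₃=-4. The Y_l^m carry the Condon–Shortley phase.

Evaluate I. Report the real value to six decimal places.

0.000000

L=13 odd ⇒ parity kills the (l;000) factor ⇒ I = 0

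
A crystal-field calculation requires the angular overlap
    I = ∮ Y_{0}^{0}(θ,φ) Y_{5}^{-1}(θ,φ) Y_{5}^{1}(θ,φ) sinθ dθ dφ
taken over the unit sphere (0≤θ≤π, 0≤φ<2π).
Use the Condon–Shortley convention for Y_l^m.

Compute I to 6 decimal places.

-0.282095

Rules hold: Σm=0, L=10 even, 5≤5≤5.
N = 1·11·11 = 121
Δ = 0!·0!·10!/11! = 1/11
Racah Σ t=0..0: t=0:+1/14400 = 1/14400
⇒ 3j(0 5 5; 0 0 0)² = 1/11, sgn -1
Racah Σ t=0..0: t=0:+1/17280 = 1/17280
⇒ 3j(0 5 5; 0 -1 1)² = 1/11, sgn +1
4πI² = N·(3j₀)²·(3jₘ)² = 1/1
I = -1·√(1/4π) = -0.28209479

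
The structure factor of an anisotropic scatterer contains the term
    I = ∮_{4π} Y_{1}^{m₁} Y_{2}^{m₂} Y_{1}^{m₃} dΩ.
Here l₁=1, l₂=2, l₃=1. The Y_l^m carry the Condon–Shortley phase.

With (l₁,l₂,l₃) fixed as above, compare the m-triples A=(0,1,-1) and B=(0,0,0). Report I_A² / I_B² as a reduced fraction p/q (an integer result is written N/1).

3/4

Shared (l₁,l₂,l₃)=(1,2,1): N and (l;000)² cancel in I_A²/I_B².
A: Δ = 2!·0!·2!/5! = 1/30; Racah Σ t=1..1: t=1:−1/2 = -1/2; ⇒ 3j(1 2 1; 0 1 -1)² = 1/10, sgn -1
B: Δ = 2!·0!·2!/5! = 1/30; Racah Σ t=1..1: t=1:−1/1 = -1/1; ⇒ 3j(1 2 1; 0 0 0)² = 2/15, sgn +1
I_A²/I_B² = (1/10)/(2/15) = 3/4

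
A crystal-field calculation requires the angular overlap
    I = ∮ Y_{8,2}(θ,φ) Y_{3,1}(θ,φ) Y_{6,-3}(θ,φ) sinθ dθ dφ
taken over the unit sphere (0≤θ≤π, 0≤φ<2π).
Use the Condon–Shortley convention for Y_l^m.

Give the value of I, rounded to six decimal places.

0.000000

L=17 odd ⇒ parity kills the (l;000) factor ⇒ I = 0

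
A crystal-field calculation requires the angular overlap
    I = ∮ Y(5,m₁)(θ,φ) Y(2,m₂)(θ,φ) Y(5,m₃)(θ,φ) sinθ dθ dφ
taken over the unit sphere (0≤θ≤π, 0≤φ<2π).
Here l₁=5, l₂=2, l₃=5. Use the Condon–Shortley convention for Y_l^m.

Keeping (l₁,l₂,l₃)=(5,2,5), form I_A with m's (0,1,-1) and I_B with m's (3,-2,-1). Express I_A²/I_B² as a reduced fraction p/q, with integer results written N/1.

l's match ⇒ only the (l;m) 3-j factors differ between A and B.
A: triangle coeff Δ(5,2,5) = 1/38610; Σ_t [1,2]: t=1:−1/1152 t=2:+1/1440 = -1/5760; (3j)²=1/858 [(5 2 5; 0 1 -1)], sign=-1
B: triangle coeff Δ(5,2,5) = 1/38610; Σ_t [0,0]: t=0:+1/5760 = 1/5760; (3j)²=56/2145 [(5 2 5; 3 -2 -1)], sign=+1
I_A²/I_B² = (1/858)/(56/2145) = 5/112

5/112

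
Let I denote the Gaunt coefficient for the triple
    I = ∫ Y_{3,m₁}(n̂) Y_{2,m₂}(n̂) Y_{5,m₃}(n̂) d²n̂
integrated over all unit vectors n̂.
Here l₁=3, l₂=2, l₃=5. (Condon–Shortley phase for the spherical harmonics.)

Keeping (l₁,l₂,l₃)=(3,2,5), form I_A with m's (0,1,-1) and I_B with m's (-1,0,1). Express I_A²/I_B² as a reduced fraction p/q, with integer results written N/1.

8/9

Shared (l₁,l₂,l₃)=(3,2,5): N and (l;000)² cancel in I_A²/I_B².
A: Δ = 0!·6!·4!/11! = 1/2310; Racah Σ t=0..0: t=0:+1/216 = 1/216; ⇒ 3j(3 2 5; 0 1 -1)² = 8/231, sgn +1
B: Δ = 0!·6!·4!/11! = 1/2310; Racah Σ t=0..0: t=0:+1/192 = 1/192; ⇒ 3j(3 2 5; -1 0 1)² = 3/77, sgn +1
I_A²/I_B² = (8/231)/(3/77) = 8/9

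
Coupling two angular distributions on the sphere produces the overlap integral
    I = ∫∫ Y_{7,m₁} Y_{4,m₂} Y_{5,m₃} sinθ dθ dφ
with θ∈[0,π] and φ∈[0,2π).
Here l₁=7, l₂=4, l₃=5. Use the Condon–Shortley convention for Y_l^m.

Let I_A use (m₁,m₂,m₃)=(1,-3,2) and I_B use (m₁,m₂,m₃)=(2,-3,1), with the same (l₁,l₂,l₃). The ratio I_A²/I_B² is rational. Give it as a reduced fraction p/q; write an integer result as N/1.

Same 7,4,5: normalisation and zero-m 3j drop out of the ratio.
A: Δ: 6! 8! 2! / 17! → 1/6126120; sum: t=0:+1/1036800 t=1:−1/172800 = -1/207360; 3j²(7 4 5; 1 -3 2) = Δ·Π!·Σ² = 245/14586  (sign +1)
B: Δ: 6! 8! 2! / 17! → 1/6126120; sum: t=0:+1/518400 t=1:−1/138240 = -11/2073600; 3j²(7 4 5; 2 -3 1) = Δ·Π!·Σ² = 77/4420  (sign -1)
I_A²/I_B² = (245/14586)/(77/4420) = 350/363

350/363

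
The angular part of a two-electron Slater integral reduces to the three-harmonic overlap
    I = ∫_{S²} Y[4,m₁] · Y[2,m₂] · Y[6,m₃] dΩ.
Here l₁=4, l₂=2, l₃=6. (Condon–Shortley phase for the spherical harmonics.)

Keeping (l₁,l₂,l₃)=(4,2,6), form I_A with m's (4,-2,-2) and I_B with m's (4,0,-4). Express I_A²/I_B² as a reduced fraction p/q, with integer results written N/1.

l's match ⇒ only the (l;m) 3-j factors differ between A and B.
A: triangle coeff Δ(4,2,6) = 1/6435; Σ_t [0,0]: t=0:+1/967680 = 1/967680; (3j)²=1/6435 [(4 2 6; 4 -2 -2)], sign=+1
B: triangle coeff Δ(4,2,6) = 1/6435; Σ_t [0,0]: t=0:+1/161280 = 1/161280; (3j)²=1/143 [(4 2 6; 4 0 -4)], sign=+1
I_A²/I_B² = (1/6435)/(1/143) = 1/45

1/45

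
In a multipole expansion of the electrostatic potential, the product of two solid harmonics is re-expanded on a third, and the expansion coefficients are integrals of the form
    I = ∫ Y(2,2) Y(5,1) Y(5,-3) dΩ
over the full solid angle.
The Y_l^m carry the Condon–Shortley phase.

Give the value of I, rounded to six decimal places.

m-sum 0 ✓  L=12 even ✓  3≤5≤7 ✓
Π(2lᵢ+1) = 5×11×11 = 605
triangle coeff Δ(2,5,5) = 1/38610
Σ_t [0,2]: t=0:+1/2880 t=1:−1/576 t=2:+1/2880 = -1/960
(3j)²=10/429 [(2 5 5; 0 0 0)], sign=+1
Σ_t [0,0]: t=0:+1/5760 = 1/5760
(3j)²=56/2145 [(2 5 5; 2 1 -3)], sign=+1
⇒ 4πI² = 560/1521
I = (+1)√(560/1521/(4π)) = 0.17116875

0.171169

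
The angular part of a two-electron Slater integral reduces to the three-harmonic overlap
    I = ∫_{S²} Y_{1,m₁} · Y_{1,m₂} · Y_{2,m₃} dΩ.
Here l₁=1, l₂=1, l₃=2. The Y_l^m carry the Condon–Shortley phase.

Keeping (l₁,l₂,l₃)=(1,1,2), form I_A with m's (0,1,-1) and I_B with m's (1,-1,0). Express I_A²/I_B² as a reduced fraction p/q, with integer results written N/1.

3/1

Same 1,1,2: normalisation and zero-m 3j drop out of the ratio.
A: Δ: 0! 2! 2! / 5! → 1/30; sum: t=0:+1/2 = 1/2; 3j²(1 1 2; 0 1 -1) = Δ·Π!·Σ² = 1/10  (sign -1)
B: Δ: 0! 2! 2! / 5! → 1/30; sum: t=0:+1/4 = 1/4; 3j²(1 1 2; 1 -1 0) = Δ·Π!·Σ² = 1/30  (sign +1)
I_A²/I_B² = (1/10)/(1/30) = 3/1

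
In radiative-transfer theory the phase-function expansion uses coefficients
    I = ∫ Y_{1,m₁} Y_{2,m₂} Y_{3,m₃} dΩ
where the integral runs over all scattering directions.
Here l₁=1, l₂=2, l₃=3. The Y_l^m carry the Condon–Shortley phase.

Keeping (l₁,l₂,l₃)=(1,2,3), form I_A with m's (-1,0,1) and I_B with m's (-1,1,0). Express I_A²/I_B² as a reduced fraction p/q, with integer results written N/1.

Shared (l₁,l₂,l₃)=(1,2,3): N and (l;000)² cancel in I_A²/I_B².
A: Δ = 0!·2!·4!/7! = 1/105; Racah Σ t=0..0: t=0:+1/8 = 1/8; ⇒ 3j(1 2 3; -1 0 1)² = 2/35, sgn +1
B: Δ = 0!·2!·4!/7! = 1/105; Racah Σ t=0..0: t=0:+1/12 = 1/12; ⇒ 3j(1 2 3; -1 1 0)² = 1/35, sgn -1
I_A²/I_B² = (2/35)/(1/35) = 2/1

2/1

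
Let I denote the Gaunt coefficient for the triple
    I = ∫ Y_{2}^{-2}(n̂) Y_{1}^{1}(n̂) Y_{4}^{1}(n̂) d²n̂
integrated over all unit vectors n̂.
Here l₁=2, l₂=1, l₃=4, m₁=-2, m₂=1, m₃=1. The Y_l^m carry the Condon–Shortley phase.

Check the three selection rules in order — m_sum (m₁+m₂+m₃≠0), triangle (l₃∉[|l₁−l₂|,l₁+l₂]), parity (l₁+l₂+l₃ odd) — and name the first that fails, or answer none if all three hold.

triangle

m₁+m₂+m₃ = -2 + 1 + 1 = 0  ✓
triangle: |2−1|=1 ≤ l₃=4 ≤ 2+1=3  ✗
parity: l₁+l₂+l₃ = 7 is odd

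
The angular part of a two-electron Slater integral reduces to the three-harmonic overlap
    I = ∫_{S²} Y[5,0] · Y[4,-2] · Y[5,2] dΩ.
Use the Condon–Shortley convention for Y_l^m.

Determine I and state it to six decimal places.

Checks pass: Σm=0; 14 even; l₃=5∈[1,9].
(2·5+1)(2·4+1)(2·5+1) = 1089
Δ: 4! 6! 4! / 15! → 1/3153150
sum: t=0:+1/69120 t=1:−1/1728 t=2:+1/576 t=3:−1/1728 t=4:+1/69120 = 7/11520
3j²(5 4 5; 0 0 0) = Δ·Π!·Σ² = 2/143  (sign -1)
sum: t=0:+1/11520 t=1:−1/1728 t=2:+1/3456 = -7/34560
3j²(5 4 5; 0 -2 2) = Δ·Π!·Σ² = 7/858  (sign +1)
combine: 4πI² = 1089·2/143·7/858 = 21/169
take √, sign -1: I = -0.09944006

-0.099440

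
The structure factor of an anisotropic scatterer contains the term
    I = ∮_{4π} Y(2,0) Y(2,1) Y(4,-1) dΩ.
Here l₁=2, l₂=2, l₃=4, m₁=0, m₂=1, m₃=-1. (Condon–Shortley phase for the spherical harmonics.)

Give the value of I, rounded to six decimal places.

m-sum 0 ✓  L=8 even ✓  0≤4≤4 ✓
Π(2lᵢ+1) = 5×5×9 = 225
triangle coeff Δ(2,2,4) = 1/630
Σ_t [0,0]: t=0:+1/16 = 1/16
(3j)²=2/35 [(2 2 4; 0 0 0)], sign=+1
Σ_t [0,0]: t=0:+1/24 = 1/24
(3j)²=1/21 [(2 2 4; 0 1 -1)], sign=-1
⇒ 4πI² = 30/49
I = (-1)√(30/49/(4π)) = -0.22072812

-0.220728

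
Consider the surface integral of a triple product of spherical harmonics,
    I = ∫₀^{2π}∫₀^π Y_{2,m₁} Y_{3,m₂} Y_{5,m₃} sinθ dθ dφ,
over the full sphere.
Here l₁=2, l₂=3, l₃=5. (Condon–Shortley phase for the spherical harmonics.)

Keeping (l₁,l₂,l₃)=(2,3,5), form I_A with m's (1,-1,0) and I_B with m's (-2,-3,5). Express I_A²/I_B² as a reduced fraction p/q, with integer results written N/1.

5/21

Shared (l₁,l₂,l₃)=(2,3,5): N and (l;000)² cancel in I_A²/I_B².
A: Δ = 0!·4!·6!/11! = 1/2310; Racah Σ t=0..0: t=0:+1/288 = 1/288; ⇒ 3j(2 3 5; 1 -1 0)² = 5/231, sgn -1
B: Δ = 0!·4!·6!/11! = 1/2310; Racah Σ t=0..0: t=0:+1/17280 = 1/17280; ⇒ 3j(2 3 5; -2 -3 5)² = 1/11, sgn +1
I_A²/I_B² = (5/231)/(1/11) = 5/21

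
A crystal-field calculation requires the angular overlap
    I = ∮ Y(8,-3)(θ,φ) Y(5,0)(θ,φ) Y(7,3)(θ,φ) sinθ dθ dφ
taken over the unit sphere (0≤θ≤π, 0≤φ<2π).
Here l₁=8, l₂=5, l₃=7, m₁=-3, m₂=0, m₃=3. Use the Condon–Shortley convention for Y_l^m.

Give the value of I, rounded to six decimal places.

Rules hold: Σm=0, L=20 even, 3≤7≤13.
N = 17·11·15 = 2805
Δ = 6!·10!·4!/21! = 1/814773960
Racah Σ t=1..5: t=1:−1/87091200 t=2:+1/4976640 t=3:−1/2073600 t=4:+1/4976640 t=5:−1/87091200 = -1/9676800
⇒ 3j(8 5 7; 0 0 0)² = 360/46189, sgn +1
Racah Σ t=1..5: t=1:−1/10450944000 t=2:+1/104509440 t=3:−1/11612160 t=4:+1/8709120 t=5:−1/49766400 = 1/55296000
⇒ 3j(8 5 7; -3 0 3)² = 81/33592, sgn +1
4πI² = N·(3j₀)²·(3jₘ)² = 54675/1037153
I = +1·√(0.0527164/4π) = 0.06476913

0.064769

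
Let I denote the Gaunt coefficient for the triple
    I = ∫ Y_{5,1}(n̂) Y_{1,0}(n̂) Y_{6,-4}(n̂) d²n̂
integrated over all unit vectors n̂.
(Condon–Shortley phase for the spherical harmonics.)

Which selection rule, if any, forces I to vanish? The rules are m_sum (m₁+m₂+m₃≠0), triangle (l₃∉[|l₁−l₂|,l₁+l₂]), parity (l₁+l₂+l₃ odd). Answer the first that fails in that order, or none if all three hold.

m_sum

azimuthal sum: 1 + 0 − 4 = -3  ✗
4 ≤ 6 ≤ 6 (triangle on l)
L = 5 + 1 + 6 = 12 (even)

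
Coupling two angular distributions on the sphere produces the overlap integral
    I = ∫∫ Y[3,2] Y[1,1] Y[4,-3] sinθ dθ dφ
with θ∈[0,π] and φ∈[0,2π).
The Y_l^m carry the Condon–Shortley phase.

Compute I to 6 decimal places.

-0.282095

Checks pass: Σm=0; 8 even; l₃=4∈[2,4].
(2·3+1)(2·1+1)(2·4+1) = 189
Δ: 0! 6! 2! / 9! → 1/252
sum: t=0:+1/36 = 1/36
3j²(3 1 4; 0 0 0) = Δ·Π!·Σ² = 4/63  (sign +1)
sum: t=0:+1/240 = 1/240
3j²(3 1 4; 2 1 -3) = Δ·Π!·Σ² = 1/12  (sign -1)
combine: 4πI² = 189·4/63·1/12 = 1/1
take √, sign -1: I = -0.28209479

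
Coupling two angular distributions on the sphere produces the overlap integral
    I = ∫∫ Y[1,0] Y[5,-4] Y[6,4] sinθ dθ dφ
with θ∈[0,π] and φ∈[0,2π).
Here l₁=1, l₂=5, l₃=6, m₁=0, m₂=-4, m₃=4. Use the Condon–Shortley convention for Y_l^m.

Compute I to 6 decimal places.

Checks pass: Σm=0; 12 even; l₃=6∈[4,6].
(2·1+1)(2·5+1)(2·6+1) = 429
Δ: 0! 2! 10! / 13! → 1/858
sum: t=0:+1/14400 = 1/14400
3j²(1 5 6; 0 0 0) = Δ·Π!·Σ² = 6/143  (sign +1)
sum: t=0:+1/362880 = 1/362880
3j²(1 5 6; 0 -4 4) = Δ·Π!·Σ² = 10/429  (sign +1)
combine: 4πI² = 429·6/143·10/429 = 60/143
take √, sign +1: I = 0.18272698

0.182727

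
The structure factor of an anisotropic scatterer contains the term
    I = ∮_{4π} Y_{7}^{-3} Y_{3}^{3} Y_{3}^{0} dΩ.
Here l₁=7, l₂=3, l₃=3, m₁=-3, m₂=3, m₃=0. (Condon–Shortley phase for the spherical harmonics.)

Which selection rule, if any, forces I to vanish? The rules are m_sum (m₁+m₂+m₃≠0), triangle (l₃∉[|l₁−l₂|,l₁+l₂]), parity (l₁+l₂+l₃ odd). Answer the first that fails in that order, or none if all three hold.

m₁+m₂+m₃ = -3 + 3 + 0 = 0  ✓
triangle: |7−3|=4 ≤ l₃=3 ≤ 7+3=10  ✗
parity: l₁+l₂+l₃ = 13 is odd

triangle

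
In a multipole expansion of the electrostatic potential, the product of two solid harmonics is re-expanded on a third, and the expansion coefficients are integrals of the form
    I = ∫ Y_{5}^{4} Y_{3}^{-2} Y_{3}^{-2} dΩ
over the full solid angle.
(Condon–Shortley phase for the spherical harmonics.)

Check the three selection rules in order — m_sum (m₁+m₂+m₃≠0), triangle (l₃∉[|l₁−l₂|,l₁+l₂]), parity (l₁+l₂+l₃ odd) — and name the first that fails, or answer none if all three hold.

parity

azimuthal sum: 4 − 2 − 2 = 0  ✓
2 ≤ 3 ≤ 8 (triangle on l)  ✓
L = 5 + 3 + 3 = 11 (odd)  ✗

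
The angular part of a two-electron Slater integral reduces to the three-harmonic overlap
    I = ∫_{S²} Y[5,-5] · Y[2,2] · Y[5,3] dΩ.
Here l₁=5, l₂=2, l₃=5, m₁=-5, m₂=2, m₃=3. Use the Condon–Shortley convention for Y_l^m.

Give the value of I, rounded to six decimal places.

Rules hold: Σm=0, L=12 even, 3≤5≤7.
N = 11·5·11 = 605
Δ = 2!·8!·2!/13! = 1/38610
Racah Σ t=0..2: t=0:+1/2880 t=1:−1/576 t=2:+1/2880 = -1/960
⇒ 3j(5 2 5; 0 0 0)² = 10/429, sgn +1
Racah Σ t=2..2: t=2:+1/161280 = 1/161280
⇒ 3j(5 2 5; -5 2 3)² = 1/143, sgn +1
4πI² = N·(3j₀)²·(3jₘ)² = 50/507
I = +1·√(0.0986193/4π) = 0.08858824

0.088588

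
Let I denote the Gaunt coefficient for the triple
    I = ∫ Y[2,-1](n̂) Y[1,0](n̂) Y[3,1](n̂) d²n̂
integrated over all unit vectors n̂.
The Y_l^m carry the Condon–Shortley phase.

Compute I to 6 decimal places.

Checks pass: Σm=0; 6 even; l₃=3∈[1,3].
(2·2+1)(2·1+1)(2·3+1) = 105
Δ: 0! 4! 2! / 7! → 1/105
sum: t=0:+1/4 = 1/4
3j²(2 1 3; 0 0 0) = Δ·Π!·Σ² = 3/35  (sign -1)
sum: t=0:+1/6 = 1/6
3j²(2 1 3; -1 0 1) = Δ·Π!·Σ² = 8/105  (sign +1)
combine: 4πI² = 105·3/35·8/105 = 24/35
take √, sign -1: I = -0.23359668

-0.233597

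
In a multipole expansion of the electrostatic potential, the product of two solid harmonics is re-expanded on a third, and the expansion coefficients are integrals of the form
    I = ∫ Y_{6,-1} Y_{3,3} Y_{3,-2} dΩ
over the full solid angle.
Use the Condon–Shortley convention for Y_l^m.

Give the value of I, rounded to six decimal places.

-0.031364

Checks pass: Σm=0; 12 even; l₃=3∈[3,9].
(2·6+1)(2·3+1)(2·3+1) = 637
Δ: 6! 6! 0! / 13! → 1/12012
sum: t=3:−1/1296 = -1/1296
3j²(6 3 3; 0 0 0) = Δ·Π!·Σ² = 100/3003  (sign +1)
sum: t=6:+1/86400 = 1/86400
3j²(6 3 3; -1 3 -2) = Δ·Π!·Σ² = 1/1716  (sign -1)
combine: 4πI² = 637·100/3003·1/1716 = 175/14157
take √, sign -1: I = -0.03136379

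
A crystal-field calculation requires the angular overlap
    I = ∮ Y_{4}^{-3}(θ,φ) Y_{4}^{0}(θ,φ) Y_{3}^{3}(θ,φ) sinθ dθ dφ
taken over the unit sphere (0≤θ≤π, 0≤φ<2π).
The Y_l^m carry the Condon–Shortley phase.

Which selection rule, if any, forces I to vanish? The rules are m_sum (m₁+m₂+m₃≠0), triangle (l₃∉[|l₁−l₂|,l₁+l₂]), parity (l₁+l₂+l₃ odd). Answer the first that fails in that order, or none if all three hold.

parity

azimuthal sum: -3 + 0 + 3 = 0  ✓
0 ≤ 3 ≤ 8 (triangle on l)  ✓
L = 4 + 4 + 3 = 11 (odd)  ✗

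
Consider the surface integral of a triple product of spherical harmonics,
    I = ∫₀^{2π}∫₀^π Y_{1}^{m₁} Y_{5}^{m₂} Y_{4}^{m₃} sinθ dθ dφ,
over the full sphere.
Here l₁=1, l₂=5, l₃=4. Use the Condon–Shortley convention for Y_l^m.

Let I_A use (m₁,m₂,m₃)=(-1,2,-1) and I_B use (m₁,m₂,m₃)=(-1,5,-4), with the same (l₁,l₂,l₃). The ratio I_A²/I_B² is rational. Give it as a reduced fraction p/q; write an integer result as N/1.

Shared (l₁,l₂,l₃)=(1,5,4): N and (l;000)² cancel in I_A²/I_B².
A: Δ = 2!·0!·8!/11! = 1/495; Racah Σ t=2..2: t=2:+1/1440 = 1/1440; ⇒ 3j(1 5 4; -1 2 -1)² = 7/165, sgn -1
B: Δ = 2!·0!·8!/11! = 1/495; Racah Σ t=2..2: t=2:+1/80640 = 1/80640; ⇒ 3j(1 5 4; -1 5 -4)² = 1/11, sgn +1
I_A²/I_B² = (7/165)/(1/11) = 7/15

7/15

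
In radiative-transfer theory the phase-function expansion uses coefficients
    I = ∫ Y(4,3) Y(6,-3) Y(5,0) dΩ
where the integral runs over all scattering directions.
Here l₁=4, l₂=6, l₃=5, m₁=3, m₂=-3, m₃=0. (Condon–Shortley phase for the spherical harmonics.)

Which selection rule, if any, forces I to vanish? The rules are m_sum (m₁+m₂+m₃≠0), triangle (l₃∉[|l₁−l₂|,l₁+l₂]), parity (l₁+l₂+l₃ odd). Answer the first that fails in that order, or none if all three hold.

m₁+m₂+m₃ = 3 − 3 + 0 = 0  ✓
triangle: |4−6|=2 ≤ l₃=5 ≤ 4+6=10  ✓
parity: l₁+l₂+l₃ = 15 is odd  ✗

parity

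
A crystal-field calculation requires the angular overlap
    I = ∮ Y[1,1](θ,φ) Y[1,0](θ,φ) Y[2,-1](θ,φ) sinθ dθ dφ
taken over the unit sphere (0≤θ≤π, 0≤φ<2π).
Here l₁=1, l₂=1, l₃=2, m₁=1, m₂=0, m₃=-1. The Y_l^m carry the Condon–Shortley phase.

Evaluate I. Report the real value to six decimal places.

Rules hold: Σm=0, L=4 even, 0≤2≤2.
N = 3·3·5 = 45
Δ = 0!·2!·2!/5! = 1/30
Racah Σ t=0..0: t=0:+1/1 = 1/1
⇒ 3j(1 1 2; 0 0 0)² = 2/15, sgn +1
Racah Σ t=0..0: t=0:+1/2 = 1/2
⇒ 3j(1 1 2; 1 0 -1)² = 1/10, sgn -1
4πI² = N·(3j₀)²·(3jₘ)² = 3/5
I = -1·√(0.6/4π) = -0.21850969

-0.218510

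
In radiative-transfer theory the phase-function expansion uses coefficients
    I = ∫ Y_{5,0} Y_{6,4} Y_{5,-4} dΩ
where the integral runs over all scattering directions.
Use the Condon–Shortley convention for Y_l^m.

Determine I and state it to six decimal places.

-0.082328

m-sum 0 ✓  L=16 even ✓  1≤5≤11 ✓
Π(2lᵢ+1) = 11×13×11 = 1573
triangle coeff Δ(5,6,5) = 1/28588560
Σ_t [1,5]: t=1:−1/345600 t=2:+1/13824 t=3:−1/5184 t=4:+1/13824 t=5:−1/345600 = -7/129600
(3j)²=80/7293 [(5 6 5; 0 0 0)], sign=+1
Σ_t [4,5]: t=4:+1/207360 t=5:−1/345600 = 1/518400
(3j)²=12/2431 [(5 6 5; 0 4 -4)], sign=-1
⇒ 4πI² = 320/3757
I = (-1)√(320/3757/(4π)) = -0.08232836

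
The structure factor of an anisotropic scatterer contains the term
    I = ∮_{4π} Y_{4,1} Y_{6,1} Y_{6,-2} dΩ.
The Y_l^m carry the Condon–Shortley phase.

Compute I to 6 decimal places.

Checks pass: Σm=0; 16 even; l₃=6∈[2,10].
(2·4+1)(2·6+1)(2·6+1) = 1521
Δ: 4! 4! 8! / 17! → 1/15315300
sum: t=0:+1/829440 t=1:−1/25920 t=2:+1/9216 t=3:−1/25920 t=4:+1/829440 = 7/207360
3j²(4 6 6; 0 0 0) = Δ·Π!·Σ² = 28/2431  (sign +1)
sum: t=0:+1/725760 t=1:−1/34560 t=2:+1/17280 t=3:−1/82944 = 53/2903040
3j²(4 6 6; 1 1 -2) = Δ·Π!·Σ² = 2809/306306  (sign +1)
combine: 4πI² = 1521·28/2431·2809/306306 = 5618/34969
take √, sign +1: I = 0.11306920

0.113069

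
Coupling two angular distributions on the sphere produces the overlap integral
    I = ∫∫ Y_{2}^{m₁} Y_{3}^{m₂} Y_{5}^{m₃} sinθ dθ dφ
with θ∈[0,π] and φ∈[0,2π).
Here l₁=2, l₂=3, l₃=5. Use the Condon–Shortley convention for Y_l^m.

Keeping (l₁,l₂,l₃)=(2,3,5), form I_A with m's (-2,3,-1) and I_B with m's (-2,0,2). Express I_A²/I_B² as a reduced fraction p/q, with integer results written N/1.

1/35

Same 2,3,5: normalisation and zero-m 3j drop out of the ratio.
A: Δ: 0! 4! 6! / 11! → 1/2310; sum: t=0:+1/17280 = 1/17280; 3j²(2 3 5; -2 3 -1) = Δ·Π!·Σ² = 1/2310  (sign +1)
B: Δ: 0! 4! 6! / 11! → 1/2310; sum: t=0:+1/864 = 1/864; 3j²(2 3 5; -2 0 2) = Δ·Π!·Σ² = 1/66  (sign -1)
I_A²/I_B² = (1/2310)/(1/66) = 1/35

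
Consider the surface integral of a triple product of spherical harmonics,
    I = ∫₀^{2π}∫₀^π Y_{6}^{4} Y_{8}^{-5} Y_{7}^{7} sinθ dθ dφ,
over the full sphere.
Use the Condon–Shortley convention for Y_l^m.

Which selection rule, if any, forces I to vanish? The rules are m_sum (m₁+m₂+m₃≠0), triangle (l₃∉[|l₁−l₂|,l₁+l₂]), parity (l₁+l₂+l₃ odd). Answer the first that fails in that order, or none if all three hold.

m_sum

Σmᵢ = 6  ✗
l₃∈[|l₁−l₂|,l₁+l₂]=[2,14], have l₃=7
Σlᵢ = 21 ⇒ odd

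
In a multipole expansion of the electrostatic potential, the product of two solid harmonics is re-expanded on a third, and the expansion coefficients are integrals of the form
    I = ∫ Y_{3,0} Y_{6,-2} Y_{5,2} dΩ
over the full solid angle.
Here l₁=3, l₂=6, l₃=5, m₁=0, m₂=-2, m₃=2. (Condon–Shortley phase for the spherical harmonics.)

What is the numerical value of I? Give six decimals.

0.058844

Rules hold: Σm=0, L=14 even, 3≤5≤9.
N = 7·13·11 = 1001
Δ = 4!·2!·8!/15! = 1/675675
Racah Σ t=1..3: t=1:−1/8640 t=2:+1/2304 t=3:−1/8640 = 7/34560
⇒ 3j(3 6 5; 0 0 0)² = 7/429, sgn -1
Racah Σ t=1..3: t=1:−1/8640 t=2:+1/5760 t=3:−1/60480 = 1/24192
⇒ 3j(3 6 5; 0 -2 2)² = 8/3003, sgn -1
4πI² = N·(3j₀)²·(3jₘ)² = 56/1287
I = +1·√(0.043512/4π) = 0.05884368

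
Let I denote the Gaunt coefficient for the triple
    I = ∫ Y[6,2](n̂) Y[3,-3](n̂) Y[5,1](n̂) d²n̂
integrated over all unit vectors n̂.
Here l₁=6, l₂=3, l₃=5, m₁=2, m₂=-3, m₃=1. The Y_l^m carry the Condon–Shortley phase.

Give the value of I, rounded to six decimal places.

-0.174062

Checks pass: Σm=0; 14 even; l₃=5∈[3,9].
(2·6+1)(2·3+1)(2·5+1) = 1001
Δ: 4! 8! 2! / 15! → 1/675675
sum: t=1:−1/8640 t=2:+1/2304 t=3:−1/8640 = 7/34560
3j²(6 3 5; 0 0 0) = Δ·Π!·Σ² = 7/429  (sign -1)
sum: t=0:+1/27648 = 1/27648
3j²(6 3 5; 2 -3 1) = Δ·Π!·Σ² = 10/429  (sign +1)
combine: 4πI² = 1001·7/429·10/429 = 490/1287
take √, sign -1: I = -0.17406195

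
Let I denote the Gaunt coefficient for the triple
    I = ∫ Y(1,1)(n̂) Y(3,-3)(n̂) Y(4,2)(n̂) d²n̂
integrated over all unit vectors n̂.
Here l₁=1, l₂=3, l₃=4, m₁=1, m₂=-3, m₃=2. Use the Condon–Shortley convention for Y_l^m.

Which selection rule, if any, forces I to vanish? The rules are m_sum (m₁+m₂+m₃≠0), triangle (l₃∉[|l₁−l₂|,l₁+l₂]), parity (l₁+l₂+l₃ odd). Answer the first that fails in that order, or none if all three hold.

m₁+m₂+m₃ = 1 − 3 + 2 = 0  ✓
triangle: |1−3|=2 ≤ l₃=4 ≤ 1+3=4  ✓
parity: l₁+l₂+l₃ = 8 is even  ✓

none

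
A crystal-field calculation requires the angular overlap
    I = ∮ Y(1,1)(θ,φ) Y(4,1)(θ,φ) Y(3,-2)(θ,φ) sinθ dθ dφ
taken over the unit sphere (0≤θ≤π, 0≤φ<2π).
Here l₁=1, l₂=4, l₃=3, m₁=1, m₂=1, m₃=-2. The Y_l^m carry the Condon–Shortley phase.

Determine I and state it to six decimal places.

Rules hold: Σm=0, L=8 even, 3≤3≤5.
N = 3·9·7 = 189
Δ = 2!·0!·6!/9! = 1/252
Racah Σ t=1..1: t=1:−1/36 = -1/36
⇒ 3j(1 4 3; 0 0 0)² = 4/63, sgn +1
Racah Σ t=0..0: t=0:+1/240 = 1/240
⇒ 3j(1 4 3; 1 1 -2)² = 1/84, sgn -1
4πI² = N·(3j₀)²·(3jₘ)² = 1/7
I = -1·√(0.142857/4π) = -0.10662181

-0.106622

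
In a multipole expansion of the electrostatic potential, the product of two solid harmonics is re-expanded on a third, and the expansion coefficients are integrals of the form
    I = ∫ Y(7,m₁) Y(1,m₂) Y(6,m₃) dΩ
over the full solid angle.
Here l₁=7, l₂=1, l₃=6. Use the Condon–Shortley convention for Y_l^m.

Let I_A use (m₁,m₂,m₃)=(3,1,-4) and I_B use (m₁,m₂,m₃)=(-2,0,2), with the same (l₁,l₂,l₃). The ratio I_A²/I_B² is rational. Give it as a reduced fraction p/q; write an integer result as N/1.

Shared (l₁,l₂,l₃)=(7,1,6): N and (l;000)² cancel in I_A²/I_B².
A: Δ = 2!·12!·0!/15! = 1/1365; Racah Σ t=2..2: t=2:+1/14515200 = 1/14515200; ⇒ 3j(7 1 6; 3 1 -4)² = 2/455, sgn +1
B: Δ = 2!·12!·0!/15! = 1/1365; Racah Σ t=1..1: t=1:−1/967680 = -1/967680; ⇒ 3j(7 1 6; -2 0 2)² = 3/91, sgn -1
I_A²/I_B² = (2/455)/(3/91) = 2/15

2/15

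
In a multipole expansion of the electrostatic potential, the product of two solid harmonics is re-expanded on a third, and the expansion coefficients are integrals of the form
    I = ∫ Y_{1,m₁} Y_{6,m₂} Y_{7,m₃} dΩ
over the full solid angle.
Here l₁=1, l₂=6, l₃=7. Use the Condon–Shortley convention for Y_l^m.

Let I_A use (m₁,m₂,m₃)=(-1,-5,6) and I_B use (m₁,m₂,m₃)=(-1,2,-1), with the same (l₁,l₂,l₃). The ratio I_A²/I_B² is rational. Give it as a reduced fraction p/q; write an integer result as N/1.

26/5

Shared (l₁,l₂,l₃)=(1,6,7): N and (l;000)² cancel in I_A²/I_B².
A: Δ = 0!·2!·12!/15! = 1/1365; Racah Σ t=0..0: t=0:+1/79833600 = 1/79833600; ⇒ 3j(1 6 7; -1 -5 6)² = 2/35, sgn -1
B: Δ = 0!·2!·12!/15! = 1/1365; Racah Σ t=0..0: t=0:+1/1935360 = 1/1935360; ⇒ 3j(1 6 7; -1 2 -1)² = 1/91, sgn +1
I_A²/I_B² = (2/35)/(1/91) = 26/5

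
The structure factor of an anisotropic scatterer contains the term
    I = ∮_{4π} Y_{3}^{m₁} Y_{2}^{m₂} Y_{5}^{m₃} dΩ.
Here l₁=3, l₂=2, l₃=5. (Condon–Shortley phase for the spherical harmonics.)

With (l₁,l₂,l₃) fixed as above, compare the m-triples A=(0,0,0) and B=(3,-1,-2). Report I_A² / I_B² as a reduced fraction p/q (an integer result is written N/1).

100/7

l's match ⇒ only the (l;m) 3-j factors differ between A and B.
A: triangle coeff Δ(3,2,5) = 1/2310; Σ_t [0,0]: t=0:+1/144 = 1/144; (3j)²=10/231 [(3 2 5; 0 0 0)], sign=-1
B: triangle coeff Δ(3,2,5) = 1/2310; Σ_t [0,0]: t=0:+1/4320 = 1/4320; (3j)²=1/330 [(3 2 5; 3 -1 -2)], sign=-1
I_A²/I_B² = (10/231)/(1/330) = 100/7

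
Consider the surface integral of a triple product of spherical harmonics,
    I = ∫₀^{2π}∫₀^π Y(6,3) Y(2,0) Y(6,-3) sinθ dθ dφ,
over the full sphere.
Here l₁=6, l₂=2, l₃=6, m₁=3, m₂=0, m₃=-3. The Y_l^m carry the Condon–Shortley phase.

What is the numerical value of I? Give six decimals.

-0.057344

Checks pass: Σm=0; 14 even; l₃=6∈[4,8].
(2·6+1)(2·2+1)(2·6+1) = 845
Δ: 2! 10! 2! / 15! → 1/90090
sum: t=0:+1/69120 t=1:−1/14400 t=2:+1/69120 = -7/172800
3j²(6 2 6; 0 0 0) = Δ·Π!·Σ² = 14/715  (sign -1)
sum: t=0:+1/120960 t=1:−1/80640 t=2:+1/1451520 = -1/290304
3j²(6 2 6; 3 0 -3) = Δ·Π!·Σ² = 5/2002  (sign +1)
combine: 4πI² = 845·14/715·5/2002 = 5/121
take √, sign -1: I = -0.05734392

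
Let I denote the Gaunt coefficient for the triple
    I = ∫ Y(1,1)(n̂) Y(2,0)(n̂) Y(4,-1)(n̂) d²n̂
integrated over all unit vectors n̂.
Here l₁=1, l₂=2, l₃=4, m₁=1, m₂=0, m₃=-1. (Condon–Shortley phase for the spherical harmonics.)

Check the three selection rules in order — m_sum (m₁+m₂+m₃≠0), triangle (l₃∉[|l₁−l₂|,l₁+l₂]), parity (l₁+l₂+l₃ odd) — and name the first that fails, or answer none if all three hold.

triangle

azimuthal sum: 1 + 0 − 1 = 0  ✓
1 ≤ 4 ≤ 3 (triangle on l)  ✗
L = 1 + 2 + 4 = 7 (odd)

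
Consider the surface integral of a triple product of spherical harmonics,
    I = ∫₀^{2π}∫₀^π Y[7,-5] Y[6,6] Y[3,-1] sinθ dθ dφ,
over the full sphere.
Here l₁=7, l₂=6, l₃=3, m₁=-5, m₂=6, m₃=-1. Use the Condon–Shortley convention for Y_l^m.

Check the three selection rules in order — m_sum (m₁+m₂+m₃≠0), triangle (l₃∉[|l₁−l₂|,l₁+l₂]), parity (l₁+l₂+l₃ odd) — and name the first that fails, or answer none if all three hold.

Σmᵢ = 0  ✓
l₃∈[|l₁−l₂|,l₁+l₂]=[1,13], have l₃=3  ✓
Σlᵢ = 16 ⇒ even  ✓

none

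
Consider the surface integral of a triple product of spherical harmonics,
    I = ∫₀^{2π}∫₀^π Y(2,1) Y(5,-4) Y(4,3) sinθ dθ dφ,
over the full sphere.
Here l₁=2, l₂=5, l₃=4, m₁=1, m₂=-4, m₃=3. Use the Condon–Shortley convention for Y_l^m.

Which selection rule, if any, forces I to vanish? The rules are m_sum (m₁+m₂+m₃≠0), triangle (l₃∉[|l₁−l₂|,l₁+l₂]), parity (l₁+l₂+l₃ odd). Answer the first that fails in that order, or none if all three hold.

m₁+m₂+m₃ = 1 − 4 + 3 = 0  ✓
triangle: |2−5|=3 ≤ l₃=4 ≤ 2+5=7  ✓
parity: l₁+l₂+l₃ = 11 is odd  ✗

parity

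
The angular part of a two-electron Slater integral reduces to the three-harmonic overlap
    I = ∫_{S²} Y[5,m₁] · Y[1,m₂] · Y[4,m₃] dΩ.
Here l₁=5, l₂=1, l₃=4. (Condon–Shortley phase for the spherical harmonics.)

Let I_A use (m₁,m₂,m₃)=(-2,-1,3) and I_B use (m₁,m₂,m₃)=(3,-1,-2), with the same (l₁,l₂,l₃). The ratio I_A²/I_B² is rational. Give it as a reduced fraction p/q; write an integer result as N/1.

3/28

Shared (l₁,l₂,l₃)=(5,1,4): N and (l;000)² cancel in I_A²/I_B².
A: Δ = 2!·8!·0!/11! = 1/495; Racah Σ t=0..0: t=0:+1/10080 = 1/10080; ⇒ 3j(5 1 4; -2 -1 3)² = 1/165, sgn -1
B: Δ = 2!·8!·0!/11! = 1/495; Racah Σ t=0..0: t=0:+1/2880 = 1/2880; ⇒ 3j(5 1 4; 3 -1 -2)² = 28/495, sgn +1
I_A²/I_B² = (1/165)/(28/495) = 3/28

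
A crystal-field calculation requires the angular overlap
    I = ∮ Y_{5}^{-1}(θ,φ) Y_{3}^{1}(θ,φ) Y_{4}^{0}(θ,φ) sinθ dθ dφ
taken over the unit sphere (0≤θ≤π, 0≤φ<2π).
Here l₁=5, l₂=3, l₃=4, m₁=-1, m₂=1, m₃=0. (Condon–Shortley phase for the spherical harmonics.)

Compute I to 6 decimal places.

m-sum 0 ✓  L=12 even ✓  2≤4≤8 ✓
Π(2lᵢ+1) = 11×7×9 = 693
triangle coeff Δ(5,3,4) = 1/180180
Σ_t [1,3]: t=1:−1/576 t=2:+1/144 t=3:−1/576 = 1/288
(3j)²=20/1001 [(5 3 4; 0 0 0)], sign=+1
Σ_t [2,4]: t=2:+1/384 t=3:−1/216 t=4:+1/2304 = -11/6912
(3j)²=11/1638 [(5 3 4; -1 1 0)], sign=-1
⇒ 4πI² = 110/1183
I = (-1)√(110/1183/(4π)) = -0.08601992

-0.086020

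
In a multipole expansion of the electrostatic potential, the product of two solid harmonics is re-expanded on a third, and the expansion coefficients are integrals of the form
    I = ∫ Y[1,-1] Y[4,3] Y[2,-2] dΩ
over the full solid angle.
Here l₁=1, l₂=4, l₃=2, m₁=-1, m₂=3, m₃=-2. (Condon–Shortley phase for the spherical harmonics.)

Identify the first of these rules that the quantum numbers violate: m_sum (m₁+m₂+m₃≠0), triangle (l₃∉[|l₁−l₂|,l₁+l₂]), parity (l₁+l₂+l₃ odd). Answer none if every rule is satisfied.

triangle

m₁+m₂+m₃ = -1 + 3 − 2 = 0  ✓
triangle: |1−4|=3 ≤ l₃=2 ≤ 1+4=5  ✗
parity: l₁+l₂+l₃ = 7 is odd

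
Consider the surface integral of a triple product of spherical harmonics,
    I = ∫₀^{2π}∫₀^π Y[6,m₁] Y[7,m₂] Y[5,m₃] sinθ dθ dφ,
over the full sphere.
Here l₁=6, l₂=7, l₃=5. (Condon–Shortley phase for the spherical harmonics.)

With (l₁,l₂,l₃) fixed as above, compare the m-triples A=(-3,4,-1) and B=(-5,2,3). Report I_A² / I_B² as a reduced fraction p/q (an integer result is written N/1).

9/2240

Same 6,7,5: normalisation and zero-m 3j drop out of the ratio.
A: Δ: 8! 4! 6! / 19! → 1/174594420; sum: t=5:−1/12441600 t=6:+1/1036800 t=7:−1/967680 t=8:+1/8709120 = -1/29030400; 3j²(6 7 5; -3 4 -1) = Δ·Π!·Σ² = 9/146965  (sign -1)
B: Δ: 8! 4! 6! / 19! → 1/174594420; sum: t=7:−1/5806080 t=8:+1/29030400 = -1/7257600; 3j²(6 7 5; -5 2 3) = Δ·Π!·Σ² = 64/4199  (sign -1)
I_A²/I_B² = (9/146965)/(64/4199) = 9/2240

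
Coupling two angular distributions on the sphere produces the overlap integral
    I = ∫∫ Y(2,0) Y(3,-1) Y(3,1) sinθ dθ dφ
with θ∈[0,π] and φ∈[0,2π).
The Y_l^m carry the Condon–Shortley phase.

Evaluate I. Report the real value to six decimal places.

m-sum 0 ✓  L=8 even ✓  1≤3≤5 ✓
Π(2lᵢ+1) = 5×7×7 = 245
triangle coeff Δ(2,3,3) = 1/3780
Σ_t [0,2]: t=0:+1/24 t=1:−1/4 t=2:+1/24 = -1/6
(3j)²=4/105 [(2 3 3; 0 0 0)], sign=+1
Σ_t [0,2]: t=0:+1/16 t=1:−1/6 t=2:+1/96 = -3/32
(3j)²=3/140 [(2 3 3; 0 -1 1)], sign=-1
⇒ 4πI² = 1/5
I = (-1)√(1/5/(4π)) = -0.12615663

-0.126157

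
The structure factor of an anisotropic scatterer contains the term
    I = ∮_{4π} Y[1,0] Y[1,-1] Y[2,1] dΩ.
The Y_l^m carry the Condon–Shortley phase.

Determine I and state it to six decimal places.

-0.218510

Checks pass: Σm=0; 4 even; l₃=2∈[0,2].
(2·1+1)(2·1+1)(2·2+1) = 45
Δ: 0! 2! 2! / 5! → 1/30
sum: t=0:+1/1 = 1/1
3j²(1 1 2; 0 0 0) = Δ·Π!·Σ² = 2/15  (sign +1)
sum: t=0:+1/2 = 1/2
3j²(1 1 2; 0 -1 1) = Δ·Π!·Σ² = 1/10  (sign -1)
combine: 4πI² = 45·2/15·1/10 = 3/5
take √, sign -1: I = -0.21850969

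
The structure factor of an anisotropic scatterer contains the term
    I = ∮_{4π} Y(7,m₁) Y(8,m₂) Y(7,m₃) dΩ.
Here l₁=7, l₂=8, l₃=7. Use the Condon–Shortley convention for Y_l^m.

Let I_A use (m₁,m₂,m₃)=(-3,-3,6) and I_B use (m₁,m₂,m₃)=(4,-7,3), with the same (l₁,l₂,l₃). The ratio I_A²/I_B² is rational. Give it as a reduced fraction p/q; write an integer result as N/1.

Shared (l₁,l₂,l₃)=(7,8,7): N and (l;000)² cancel in I_A²/I_B².
A: Δ = 8!·6!·8!/23! = 1/22086194130; Racah Σ t=4..5: t=4:+1/2090188800 t=5:−1/3483648000 = 1/5225472000; ⇒ 3j(7 8 7; -3 -3 6)² = 32/7429, sgn -1
B: Δ = 8!·6!·8!/23! = 1/22086194130; Racah Σ t=0..1: t=0:+1/7315660800 t=1:−1/9754214400 = 1/29262643200; ⇒ 3j(7 8 7; 4 -7 3)² = 75/52003, sgn +1
I_A²/I_B² = (32/7429)/(75/52003) = 224/75

224/75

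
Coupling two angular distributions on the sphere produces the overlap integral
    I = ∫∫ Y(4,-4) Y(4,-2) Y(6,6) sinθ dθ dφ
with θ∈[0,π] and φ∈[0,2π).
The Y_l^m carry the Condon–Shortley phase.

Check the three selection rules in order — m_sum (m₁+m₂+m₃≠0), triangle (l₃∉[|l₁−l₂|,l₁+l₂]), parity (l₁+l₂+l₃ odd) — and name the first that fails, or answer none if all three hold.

Σmᵢ = 0  ✓
l₃∈[|l₁−l₂|,l₁+l₂]=[0,8], have l₃=6  ✓
Σlᵢ = 14 ⇒ even  ✓

none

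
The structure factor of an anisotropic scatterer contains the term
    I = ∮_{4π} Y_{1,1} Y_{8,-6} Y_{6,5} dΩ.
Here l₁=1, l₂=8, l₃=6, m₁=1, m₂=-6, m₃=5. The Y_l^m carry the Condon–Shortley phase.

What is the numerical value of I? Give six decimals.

0.000000

l₃=6 ∉ [7,9] — triangle fails ⇒ I = 0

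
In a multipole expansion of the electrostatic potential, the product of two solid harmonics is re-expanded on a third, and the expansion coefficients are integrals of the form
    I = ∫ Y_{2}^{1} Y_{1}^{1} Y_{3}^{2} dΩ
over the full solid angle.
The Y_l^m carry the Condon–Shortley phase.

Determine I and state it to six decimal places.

0.000000

1 + 1 + 2 = 4 ≠ 0: azimuthal integral kills it; I = 0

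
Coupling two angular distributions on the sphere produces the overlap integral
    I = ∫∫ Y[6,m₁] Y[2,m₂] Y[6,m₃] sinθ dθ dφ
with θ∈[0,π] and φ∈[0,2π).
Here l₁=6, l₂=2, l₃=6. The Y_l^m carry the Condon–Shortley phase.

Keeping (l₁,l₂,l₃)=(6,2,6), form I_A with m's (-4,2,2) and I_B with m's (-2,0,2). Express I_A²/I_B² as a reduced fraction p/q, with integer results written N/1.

9/5

Same 6,2,6: normalisation and zero-m 3j drop out of the ratio.
A: Δ: 2! 10! 2! / 15! → 1/90090; sum: t=2:+1/322560 = 1/322560; 3j²(6 2 6; -4 2 2) = Δ·Π!·Σ² = 18/1001  (sign +1)
B: Δ: 2! 10! 2! / 15! → 1/90090; sum: t=0:+1/322560 t=1:−1/30240 t=2:+1/69120 = -1/64512; 3j²(6 2 6; -2 0 2) = Δ·Π!·Σ² = 10/1001  (sign -1)
I_A²/I_B² = (18/1001)/(10/1001) = 9/5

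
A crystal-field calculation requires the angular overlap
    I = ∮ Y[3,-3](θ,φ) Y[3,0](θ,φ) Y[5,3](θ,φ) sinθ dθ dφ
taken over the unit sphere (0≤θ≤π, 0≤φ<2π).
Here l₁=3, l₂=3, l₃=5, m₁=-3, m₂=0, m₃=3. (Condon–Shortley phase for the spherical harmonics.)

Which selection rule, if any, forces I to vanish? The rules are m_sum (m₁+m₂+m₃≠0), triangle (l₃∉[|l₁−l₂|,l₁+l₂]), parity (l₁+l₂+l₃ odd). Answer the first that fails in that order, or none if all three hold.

Σmᵢ = 0  ✓
l₃∈[|l₁−l₂|,l₁+l₂]=[0,6], have l₃=5  ✓
Σlᵢ = 11 ⇒ odd  ✗

parity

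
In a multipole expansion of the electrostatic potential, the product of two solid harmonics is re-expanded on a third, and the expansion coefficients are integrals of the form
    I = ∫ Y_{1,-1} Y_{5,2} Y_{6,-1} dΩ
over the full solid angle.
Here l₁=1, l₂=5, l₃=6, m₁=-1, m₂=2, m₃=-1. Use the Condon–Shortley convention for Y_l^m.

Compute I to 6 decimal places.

-0.129207

Rules hold: Σm=0, L=12 even, 4≤6≤6.
N = 3·11·13 = 429
Δ = 0!·2!·10!/13! = 1/858
Racah Σ t=0..0: t=0:+1/14400 = 1/14400
⇒ 3j(1 5 6; 0 0 0)² = 6/143, sgn +1
Racah Σ t=0..0: t=0:+1/60480 = 1/60480
⇒ 3j(1 5 6; -1 2 -1)² = 5/429, sgn -1
4πI² = N·(3j₀)²·(3jₘ)² = 30/143
I = -1·√(0.20979/4π) = -0.12920749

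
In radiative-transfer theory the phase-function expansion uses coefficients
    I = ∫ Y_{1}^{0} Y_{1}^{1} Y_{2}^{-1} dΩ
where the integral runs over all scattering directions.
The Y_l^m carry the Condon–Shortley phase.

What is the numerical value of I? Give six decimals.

Rules hold: Σm=0, L=4 even, 0≤2≤2.
N = 3·3·5 = 45
Δ = 0!·2!·2!/5! = 1/30
Racah Σ t=0..0: t=0:+1/1 = 1/1
⇒ 3j(1 1 2; 0 0 0)² = 2/15, sgn +1
Racah Σ t=0..0: t=0:+1/2 = 1/2
⇒ 3j(1 1 2; 0 1 -1)² = 1/10, sgn -1
4πI² = N·(3j₀)²·(3jₘ)² = 3/5
I = -1·√(0.6/4π) = -0.21850969

-0.218510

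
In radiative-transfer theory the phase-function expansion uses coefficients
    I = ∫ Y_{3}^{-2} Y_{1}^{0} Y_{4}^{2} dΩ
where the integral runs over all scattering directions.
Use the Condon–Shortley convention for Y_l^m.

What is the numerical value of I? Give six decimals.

Rules hold: Σm=0, L=8 even, 2≤4≤4.
N = 7·3·9 = 189
Δ = 0!·6!·2!/9! = 1/252
Racah Σ t=0..0: t=0:+1/36 = 1/36
⇒ 3j(3 1 4; 0 0 0)² = 4/63, sgn +1
Racah Σ t=0..0: t=0:+1/120 = 1/120
⇒ 3j(3 1 4; -2 0 2)² = 1/21, sgn +1
4πI² = N·(3j₀)²·(3jₘ)² = 4/7
I = +1·√(0.571429/4π) = 0.21324362

0.213244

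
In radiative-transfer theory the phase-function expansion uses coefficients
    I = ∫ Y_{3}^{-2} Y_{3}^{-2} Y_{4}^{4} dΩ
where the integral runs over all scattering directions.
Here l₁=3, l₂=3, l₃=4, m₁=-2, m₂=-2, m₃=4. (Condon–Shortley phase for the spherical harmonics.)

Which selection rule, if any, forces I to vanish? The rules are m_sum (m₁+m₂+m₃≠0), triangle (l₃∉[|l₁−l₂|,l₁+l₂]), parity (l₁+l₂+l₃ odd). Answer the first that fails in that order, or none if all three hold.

none

Σmᵢ = 0  ✓
l₃∈[|l₁−l₂|,l₁+l₂]=[0,6], have l₃=4  ✓
Σlᵢ = 10 ⇒ even  ✓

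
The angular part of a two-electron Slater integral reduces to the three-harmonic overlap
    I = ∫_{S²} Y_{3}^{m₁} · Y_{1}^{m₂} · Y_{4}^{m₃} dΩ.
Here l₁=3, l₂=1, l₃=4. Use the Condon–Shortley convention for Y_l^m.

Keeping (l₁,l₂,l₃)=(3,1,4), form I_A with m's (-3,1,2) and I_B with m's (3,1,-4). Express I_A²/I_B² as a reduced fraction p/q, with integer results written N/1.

1/28

Same 3,1,4: normalisation and zero-m 3j drop out of the ratio.
A: Δ: 0! 6! 2! / 9! → 1/252; sum: t=0:+1/1440 = 1/1440; 3j²(3 1 4; -3 1 2) = Δ·Π!·Σ² = 1/252  (sign +1)
B: Δ: 0! 6! 2! / 9! → 1/252; sum: t=0:+1/1440 = 1/1440; 3j²(3 1 4; 3 1 -4) = Δ·Π!·Σ² = 1/9  (sign +1)
I_A²/I_B² = (1/252)/(1/9) = 1/28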